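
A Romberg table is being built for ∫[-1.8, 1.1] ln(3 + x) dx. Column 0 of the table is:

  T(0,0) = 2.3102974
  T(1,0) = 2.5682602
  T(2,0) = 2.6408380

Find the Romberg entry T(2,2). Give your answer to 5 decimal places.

2.66575

T(1,1) = 2.5682602 + (2.5682602 − 2.3102974)/3 = 2.6542478
T(2,1) = (4·2.6408380 − 2.5682602) / 3 = 2.6650306
T(2,2) = 2.6650306 + (2.6650306 − 2.6542478)/15 = 2.6657495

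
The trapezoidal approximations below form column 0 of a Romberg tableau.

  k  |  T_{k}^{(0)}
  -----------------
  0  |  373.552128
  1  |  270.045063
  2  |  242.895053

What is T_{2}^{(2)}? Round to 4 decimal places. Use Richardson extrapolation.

233.7319

T_{1}^{(1)} = 270.045063 + (270.045063 − 373.552128)/3 = 235.542708
T_{2}^{(1)} = 242.895053 + (242.895053 − 270.045063)/3 = 233.845050
T_{2}^{(2)} = 233.845050 + (233.845050 − 235.542708)/15 = 233.731873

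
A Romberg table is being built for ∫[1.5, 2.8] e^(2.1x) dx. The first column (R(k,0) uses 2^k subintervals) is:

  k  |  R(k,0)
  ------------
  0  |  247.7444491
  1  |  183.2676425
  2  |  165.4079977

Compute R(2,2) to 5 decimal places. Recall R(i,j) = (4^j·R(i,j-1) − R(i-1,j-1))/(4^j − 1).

159.30008

Richardson extrapolation on the trapezoidal column (denominator 4−1=3):
R(1,1) = 183.2676425 + (183.2676425 − 247.7444491)/3 = 161.7753736
R(2,1) = 165.4079977 + (165.4079977 − 183.2676425)/3 = 159.4547828
R(2,2) = 159.4547828 + (159.4547828 − 161.7753736)/15 = 159.3000767
(Column j=1 coincides with Simpson's rule on the same nodes.)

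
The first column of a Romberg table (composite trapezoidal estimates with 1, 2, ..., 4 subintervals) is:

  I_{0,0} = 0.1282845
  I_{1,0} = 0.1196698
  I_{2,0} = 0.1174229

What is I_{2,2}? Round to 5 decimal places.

0.11667

Richardson extrapolation on the trapezoidal column (denominator 4−1=3):
I_{1,1} = 0.1196698 + (0.1196698 − 0.1282845)/3 = 0.1167982
I_{2,1} = (4·0.1174229 − 0.1196698) / 3 = 0.1166739
I_{2,2} = (16·0.1166739 − 0.1167982) / 15 = 0.1166656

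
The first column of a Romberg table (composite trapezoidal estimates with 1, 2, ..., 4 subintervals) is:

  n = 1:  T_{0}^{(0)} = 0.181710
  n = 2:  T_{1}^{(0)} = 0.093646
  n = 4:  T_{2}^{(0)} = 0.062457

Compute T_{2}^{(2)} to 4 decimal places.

0.0512

T_{1}^{(1)} = 0.093646 + (0.093646 − 0.181710)/3 = 0.064291
T_{2}^{(1)} = (4·0.062457 − 0.093646) / 3 = 0.052061
T_{2}^{(2)} = (16·0.052061 − 0.064291) / 15 = 0.051246
(Column j=1 coincides with Simpson's rule on the same nodes.)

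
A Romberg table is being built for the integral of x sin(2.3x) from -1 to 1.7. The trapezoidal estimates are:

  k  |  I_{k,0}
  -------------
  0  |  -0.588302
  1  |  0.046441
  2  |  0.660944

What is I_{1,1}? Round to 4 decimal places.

Richardson extrapolation on the trapezoidal column (denominator 4−1=3):
I_{1,1} = 0.046441 + (0.046441 − (-0.588302))/3 = 0.258022

0.2580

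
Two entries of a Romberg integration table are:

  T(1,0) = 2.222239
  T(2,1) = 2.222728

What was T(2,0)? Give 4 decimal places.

From T(2,1) = (4·T(2,0) − T(1,0))/3, solve for T(2,0):
4·T(2,0) = 3·2.222728 + 2.222239 = 8.890423
T(2,0) = 2.222606

2.2226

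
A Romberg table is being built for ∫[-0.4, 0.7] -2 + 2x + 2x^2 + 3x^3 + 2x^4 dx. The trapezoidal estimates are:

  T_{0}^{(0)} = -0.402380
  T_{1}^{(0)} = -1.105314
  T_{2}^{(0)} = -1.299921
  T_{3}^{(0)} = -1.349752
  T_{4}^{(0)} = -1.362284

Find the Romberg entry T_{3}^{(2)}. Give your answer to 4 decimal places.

T_{2}^{(1)} = (4·(-1.299921) − (-1.105314)) / 3 = -1.364790
T_{3}^{(1)} = (4·(-1.349752) − (-1.299921)) / 3 = -1.366362
T_{3}^{(2)} = (16·(-1.366362) − (-1.364790)) / 15 = -1.366467

-1.3665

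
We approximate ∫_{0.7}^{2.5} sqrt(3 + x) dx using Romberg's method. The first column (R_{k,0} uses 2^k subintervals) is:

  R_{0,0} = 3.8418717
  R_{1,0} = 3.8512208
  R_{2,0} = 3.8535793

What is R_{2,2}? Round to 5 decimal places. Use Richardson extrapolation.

3.85437

R_{1,1} = (4·3.8512208 − 3.8418717) / 3 = 3.8543372
R_{2,1} = (4·3.8535793 − 3.8512208) / 3 = 3.8543655
R_{2,2} = 3.8543655 + (3.8543655 − 3.8543372)/15 = 3.8543674
(Column j=1 coincides with Simpson's rule on the same nodes.)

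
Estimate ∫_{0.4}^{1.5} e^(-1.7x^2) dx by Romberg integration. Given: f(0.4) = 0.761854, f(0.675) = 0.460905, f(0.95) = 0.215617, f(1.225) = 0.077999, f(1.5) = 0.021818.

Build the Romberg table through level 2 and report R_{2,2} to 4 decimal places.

R_{0,0} (trapezoid, 1 panel, h=1.1000): 0.431020
R_{1,0} (trapezoid, 2 panels, h=0.5500): 0.334099
R_{2,0} (trapezoid, 4 panels, h=0.2750): 0.315248
R_{1,1} = 0.334099 + (0.334099 − 0.431020)/3 = 0.301792
R_{2,1} = 0.315248 + (0.315248 − 0.334099)/3 = 0.308964
R_{2,2} = 0.308964 + (0.308964 − 0.301792)/15 = 0.309442

0.3094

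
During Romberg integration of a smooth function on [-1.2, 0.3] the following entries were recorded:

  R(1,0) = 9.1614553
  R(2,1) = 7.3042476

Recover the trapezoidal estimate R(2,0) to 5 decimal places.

From R(2,1) = (4·R(2,0) − R(1,0))/3, solve for R(2,0):
4·R(2,0) = 3·7.3042476 + 9.1614553 = 31.0741981
R(2,0) = 7.7685495

7.76855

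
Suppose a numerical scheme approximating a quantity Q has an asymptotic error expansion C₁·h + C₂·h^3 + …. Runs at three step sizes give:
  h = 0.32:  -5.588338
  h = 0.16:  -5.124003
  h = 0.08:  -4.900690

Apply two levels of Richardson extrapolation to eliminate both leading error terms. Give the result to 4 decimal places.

-4.6799

First eliminate the h term (factor 2^1 = 2):
  B₁ = (2·(-5.124003) − (-5.588338))/1 = -4.659668
  B₂ = (2·(-4.900690) − (-5.124003))/1 = -4.677377
Then eliminate the h^3 term (factor 2^3 = 8):
  (8·(-4.677377) − (-4.659668))/7 = -4.679907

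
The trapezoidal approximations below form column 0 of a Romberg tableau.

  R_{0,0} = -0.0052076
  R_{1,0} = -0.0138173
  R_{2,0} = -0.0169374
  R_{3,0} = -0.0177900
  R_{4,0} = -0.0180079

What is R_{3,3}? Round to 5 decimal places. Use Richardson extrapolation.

-0.01808

Richardson extrapolation on the trapezoidal column (denominator 4−1=3):
R_{1,1} = -0.0138173 + (-0.0138173 − (-0.0052076))/3 = -0.0166872
R_{2,1} = -0.0169374 + (-0.0169374 − (-0.0138173))/3 = -0.0179774
R_{3,1} = -0.0177900 + (-0.0177900 − (-0.0169374))/3 = -0.0180742
R_{2,2} = (16·(-0.0179774) − (-0.0166872)) / 15 = -0.0180634
R_{3,2} = (16·(-0.0180742) − (-0.0179774)) / 15 = -0.0180807
R_{3,3} = -0.0180807 + (-0.0180807 − (-0.0180634))/63 = -0.0180810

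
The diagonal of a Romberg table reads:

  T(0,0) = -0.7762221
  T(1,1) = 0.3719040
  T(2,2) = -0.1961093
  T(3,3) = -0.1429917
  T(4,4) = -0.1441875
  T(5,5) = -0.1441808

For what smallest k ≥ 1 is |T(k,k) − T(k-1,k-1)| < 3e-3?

k = 4

|T(1,1) − T(0,0)| = 1.1481261 ≥ 3e-3
|T(2,2) − T(1,1)| = 0.5680133 ≥ 3e-3
|T(3,3) − T(2,2)| = 0.0531176 ≥ 3e-3
|T(4,4) − T(3,3)| = 0.0011958 < 3e-3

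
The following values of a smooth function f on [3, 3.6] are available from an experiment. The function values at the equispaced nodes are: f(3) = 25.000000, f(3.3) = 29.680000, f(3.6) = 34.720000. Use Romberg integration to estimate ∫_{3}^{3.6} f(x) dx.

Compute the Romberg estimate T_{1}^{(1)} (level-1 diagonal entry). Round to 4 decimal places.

17.8440

T_{0}^{(0)} (trapezoid, 1 panel, h=0.6000): 17.916000
T_{1}^{(0)} (trapezoid, 2 panels, h=0.3000): 17.862000
T_{1}^{(1)} = 17.862000 + (17.862000 − 17.916000)/3 = 17.844000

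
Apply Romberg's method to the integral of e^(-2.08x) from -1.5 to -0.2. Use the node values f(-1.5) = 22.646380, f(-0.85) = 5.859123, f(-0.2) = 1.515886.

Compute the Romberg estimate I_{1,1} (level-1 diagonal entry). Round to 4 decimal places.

I_{0,0} (trapezoid, 1 panel, h=1.3000): 15.705473
I_{1,0} (trapezoid, 2 panels, h=0.6500): 11.661166
I_{1,1} = 11.661166 + (11.661166 − 15.705473)/3 = 10.313064

10.3131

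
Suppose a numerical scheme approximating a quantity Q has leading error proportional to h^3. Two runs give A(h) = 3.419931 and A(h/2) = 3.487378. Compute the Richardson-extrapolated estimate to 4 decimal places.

3.4970

The leading error scales as h^3; refining by a factor of 2 reduces it by 2^3 = 8.
Extrapolated value = (8·A(h/2) − A(h)) / (8 − 1)
= (8·3.487378 − 3.419931) / 7
= 24.479093 / 7 = 3.497013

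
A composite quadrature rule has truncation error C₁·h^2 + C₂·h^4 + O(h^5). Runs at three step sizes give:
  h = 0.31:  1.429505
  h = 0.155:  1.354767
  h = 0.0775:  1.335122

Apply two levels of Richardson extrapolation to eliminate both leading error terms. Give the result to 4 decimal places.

First eliminate the h^2 term (factor 2^2 = 4):
  B₁ = (4·1.354767 − 1.429505)/3 = 1.329854
  B₂ = (4·1.335122 − 1.354767)/3 = 1.328574
Then eliminate the h^4 term (factor 2^4 = 16):
  (16·1.328574 − 1.329854)/15 = 1.328489

1.3285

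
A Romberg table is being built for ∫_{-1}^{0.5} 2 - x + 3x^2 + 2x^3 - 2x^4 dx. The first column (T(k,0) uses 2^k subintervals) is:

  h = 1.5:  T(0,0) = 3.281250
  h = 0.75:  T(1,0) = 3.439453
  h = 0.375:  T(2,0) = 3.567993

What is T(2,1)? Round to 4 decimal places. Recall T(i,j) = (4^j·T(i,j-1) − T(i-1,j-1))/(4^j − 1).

Richardson extrapolation on the trapezoidal column (denominator 4−1=3):
T(2,1) = (4·3.567993 − 3.439453) / 3 = 3.610840

3.6108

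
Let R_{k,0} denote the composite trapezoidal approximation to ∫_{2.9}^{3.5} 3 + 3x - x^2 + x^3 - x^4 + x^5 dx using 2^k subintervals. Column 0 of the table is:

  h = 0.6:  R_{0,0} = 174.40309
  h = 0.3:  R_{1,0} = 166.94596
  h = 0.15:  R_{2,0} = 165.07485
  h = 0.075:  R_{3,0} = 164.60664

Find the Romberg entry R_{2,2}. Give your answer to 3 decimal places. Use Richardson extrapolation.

Richardson extrapolation on the trapezoidal column (denominator 4−1=3):
R_{1,1} = (4·166.94596 − 174.40309) / 3 = 164.46025
R_{2,1} = (4·165.07485 − 166.94596) / 3 = 164.45115
R_{2,2} = (16·164.45115 − 164.46025) / 15 = 164.45054

164.451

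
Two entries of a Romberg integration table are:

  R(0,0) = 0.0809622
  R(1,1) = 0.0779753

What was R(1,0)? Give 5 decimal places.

0.07872

From R(1,1) = (4·R(1,0) − R(0,0))/3, solve for R(1,0):
4·R(1,0) = 3·0.0779753 + 0.0809622 = 0.3148881
R(1,0) = 0.0787220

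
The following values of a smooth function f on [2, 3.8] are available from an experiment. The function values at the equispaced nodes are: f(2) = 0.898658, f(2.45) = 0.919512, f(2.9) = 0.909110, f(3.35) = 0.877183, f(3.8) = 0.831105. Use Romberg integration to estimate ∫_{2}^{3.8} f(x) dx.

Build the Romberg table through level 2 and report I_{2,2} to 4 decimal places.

I_{0,0} (trapezoid, 1 panel, h=1.8000): 1.556787
I_{1,0} (trapezoid, 2 panels, h=0.9000): 1.596592
I_{2,0} (trapezoid, 4 panels, h=0.4500): 1.606809
I_{1,1} = 1.596592 + (1.596592 − 1.556787)/3 = 1.609860
I_{2,1} = 1.606809 + (1.606809 − 1.596592)/3 = 1.610215
I_{2,2} = 1.610215 + (1.610215 − 1.609860)/15 = 1.610239

1.6102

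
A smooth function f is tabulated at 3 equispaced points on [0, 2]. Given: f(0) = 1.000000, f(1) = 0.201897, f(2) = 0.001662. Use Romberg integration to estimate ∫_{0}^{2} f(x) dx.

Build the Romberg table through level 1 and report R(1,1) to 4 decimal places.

R(0,0) (trapezoid, 1 panel, h=2.0000): 1.001662
R(1,0) (trapezoid, 2 panels, h=1.0000): 0.702728
R(1,1) = 0.702728 + (0.702728 − 1.001662)/3 = 0.603083

0.6031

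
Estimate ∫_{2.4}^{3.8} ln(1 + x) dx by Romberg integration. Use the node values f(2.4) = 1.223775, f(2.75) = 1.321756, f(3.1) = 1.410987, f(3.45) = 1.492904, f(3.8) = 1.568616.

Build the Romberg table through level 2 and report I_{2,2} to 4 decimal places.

I_{0,0} (trapezoid, 1 panel, h=1.4000): 1.954674
I_{1,0} (trapezoid, 2 panels, h=0.7000): 1.965028
I_{2,0} (trapezoid, 4 panels, h=0.3500): 1.967645
I_{1,1} = 1.965028 + (1.965028 − 1.954674)/3 = 1.968479
I_{2,1} = 1.967645 + (1.967645 − 1.965028)/3 = 1.968517
I_{2,2} = 1.968517 + (1.968517 − 1.968479)/15 = 1.968520

1.9685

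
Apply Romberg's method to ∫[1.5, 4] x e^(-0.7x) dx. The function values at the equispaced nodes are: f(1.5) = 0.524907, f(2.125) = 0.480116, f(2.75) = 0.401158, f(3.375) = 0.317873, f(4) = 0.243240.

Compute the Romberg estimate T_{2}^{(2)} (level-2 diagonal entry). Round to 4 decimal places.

T_{0}^{(0)} (trapezoid, 1 panel, h=2.5000): 0.960184
T_{1}^{(0)} (trapezoid, 2 panels, h=1.2500): 0.981539
T_{2}^{(0)} (trapezoid, 4 panels, h=0.6250): 0.989513
T_{1}^{(1)} = 0.981539 + (0.981539 − 0.960184)/3 = 0.988657
T_{2}^{(1)} = 0.989513 + (0.989513 − 0.981539)/3 = 0.992171
T_{2}^{(2)} = 0.992171 + (0.992171 − 0.988657)/15 = 0.992405

0.9924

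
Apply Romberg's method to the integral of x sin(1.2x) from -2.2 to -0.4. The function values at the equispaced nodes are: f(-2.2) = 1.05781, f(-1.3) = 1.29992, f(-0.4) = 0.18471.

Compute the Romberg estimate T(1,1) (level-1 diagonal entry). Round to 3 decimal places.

T(0,0) (trapezoid, 1 panel, h=1.8000): 1.11827
T(1,0) (trapezoid, 2 panels, h=0.9000): 1.72906
T(1,1) = 1.72906 + (1.72906 − 1.11827)/3 = 1.93266

1.933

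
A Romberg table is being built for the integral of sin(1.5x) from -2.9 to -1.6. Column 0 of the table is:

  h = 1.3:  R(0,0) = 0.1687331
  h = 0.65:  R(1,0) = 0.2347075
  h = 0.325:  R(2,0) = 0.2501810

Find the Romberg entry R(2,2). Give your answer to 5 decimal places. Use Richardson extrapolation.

0.25525

Richardson extrapolation on the trapezoidal column (denominator 4−1=3):
R(1,1) = 0.2347075 + (0.2347075 − 0.1687331)/3 = 0.2566990
R(2,1) = (4·0.2501810 − 0.2347075) / 3 = 0.2553388
R(2,2) = 0.2553388 + (0.2553388 − 0.2566990)/15 = 0.2552481
(Column j=1 coincides with Simpson's rule on the same nodes.)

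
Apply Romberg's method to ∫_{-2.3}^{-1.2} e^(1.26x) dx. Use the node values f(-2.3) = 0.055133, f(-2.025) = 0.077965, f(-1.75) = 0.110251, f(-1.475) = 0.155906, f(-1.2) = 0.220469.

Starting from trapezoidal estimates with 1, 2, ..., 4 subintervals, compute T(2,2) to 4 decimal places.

0.1312

T(0,0) (trapezoid, 1 panel, h=1.1000): 0.151581
T(1,0) (trapezoid, 2 panels, h=0.5500): 0.136429
T(2,0) (trapezoid, 4 panels, h=0.2750): 0.132529
T(1,1) = 0.136429 + (0.136429 − 0.151581)/3 = 0.131378
T(2,1) = 0.132529 + (0.132529 − 0.136429)/3 = 0.131229
T(2,2) = 0.131229 + (0.131229 − 0.131378)/15 = 0.131219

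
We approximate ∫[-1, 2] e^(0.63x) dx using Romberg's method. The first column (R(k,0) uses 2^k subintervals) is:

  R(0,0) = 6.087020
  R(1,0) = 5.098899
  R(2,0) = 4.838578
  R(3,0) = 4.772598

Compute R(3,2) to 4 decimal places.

R(2,1) = 4.838578 + (4.838578 − 5.098899)/3 = 4.751804
R(3,1) = (4·4.772598 − 4.838578) / 3 = 4.750605
R(3,2) = 4.750605 + (4.750605 − 4.751804)/15 = 4.750525

4.7505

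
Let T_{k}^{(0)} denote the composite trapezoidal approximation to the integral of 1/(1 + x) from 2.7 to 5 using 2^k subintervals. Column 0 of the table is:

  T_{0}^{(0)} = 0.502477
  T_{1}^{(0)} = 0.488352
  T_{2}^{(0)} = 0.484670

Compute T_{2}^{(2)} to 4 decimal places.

T_{1}^{(1)} = 0.488352 + (0.488352 − 0.502477)/3 = 0.483644
T_{2}^{(1)} = 0.484670 + (0.484670 − 0.488352)/3 = 0.483443
T_{2}^{(2)} = (16·0.483443 − 0.483644) / 15 = 0.483430

0.4834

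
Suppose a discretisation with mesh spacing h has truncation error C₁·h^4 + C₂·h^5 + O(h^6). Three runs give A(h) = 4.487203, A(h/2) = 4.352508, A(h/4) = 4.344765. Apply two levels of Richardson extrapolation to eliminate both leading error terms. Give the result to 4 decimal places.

4.3443

First eliminate the h^4 term (factor 2^4 = 16):
  B₁ = (16·4.352508 − 4.487203)/15 = 4.343528
  B₂ = (16·4.344765 − 4.352508)/15 = 4.344249
Then eliminate the h^5 term (factor 2^5 = 32):
  (32·4.344249 − 4.343528)/31 = 4.344272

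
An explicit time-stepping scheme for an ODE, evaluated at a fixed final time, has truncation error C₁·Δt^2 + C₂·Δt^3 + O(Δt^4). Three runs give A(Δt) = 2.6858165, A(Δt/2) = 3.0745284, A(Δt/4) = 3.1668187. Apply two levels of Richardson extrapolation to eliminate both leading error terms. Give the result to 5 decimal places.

First eliminate the Δt^2 term (factor 2^2 = 4):
  B₁ = (4·3.0745284 − 2.6858165)/3 = 3.2040990
  B₂ = (4·3.1668187 − 3.0745284)/3 = 3.1975821
Then eliminate the Δt^3 term (factor 2^3 = 8):
  (8·3.1975821 − 3.2040990)/7 = 3.1966511

3.19665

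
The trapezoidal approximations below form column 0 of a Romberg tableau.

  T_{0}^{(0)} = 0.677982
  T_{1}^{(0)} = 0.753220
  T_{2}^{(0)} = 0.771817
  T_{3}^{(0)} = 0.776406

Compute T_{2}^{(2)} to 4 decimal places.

T_{1}^{(1)} = (4·0.753220 − 0.677982) / 3 = 0.778299
T_{2}^{(1)} = (4·0.771817 − 0.753220) / 3 = 0.778016
T_{2}^{(2)} = 0.778016 + (0.778016 − 0.778299)/15 = 0.777997
(Column j=1 coincides with Simpson's rule on the same nodes.)

0.7780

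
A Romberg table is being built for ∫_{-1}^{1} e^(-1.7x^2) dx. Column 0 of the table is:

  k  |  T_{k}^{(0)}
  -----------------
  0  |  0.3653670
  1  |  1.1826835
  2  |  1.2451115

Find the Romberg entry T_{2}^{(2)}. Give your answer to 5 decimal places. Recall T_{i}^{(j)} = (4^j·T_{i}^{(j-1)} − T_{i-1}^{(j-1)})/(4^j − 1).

1.25331

T_{1}^{(1)} = (4·1.1826835 − 0.3653670) / 3 = 1.4551223
T_{2}^{(1)} = (4·1.2451115 − 1.1826835) / 3 = 1.2659208
T_{2}^{(2)} = (16·1.2659208 − 1.4551223) / 15 = 1.2533074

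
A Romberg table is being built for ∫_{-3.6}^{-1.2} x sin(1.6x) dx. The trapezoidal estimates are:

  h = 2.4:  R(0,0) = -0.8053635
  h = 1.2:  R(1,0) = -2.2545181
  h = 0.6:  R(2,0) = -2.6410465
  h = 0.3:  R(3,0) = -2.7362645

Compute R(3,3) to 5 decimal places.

-2.76781

Richardson extrapolation on the trapezoidal column (denominator 4−1=3):
R(1,1) = (4·(-2.2545181) − (-0.8053635)) / 3 = -2.7375696
R(2,1) = -2.6410465 + (-2.6410465 − (-2.2545181))/3 = -2.7698893
R(3,1) = -2.7362645 + (-2.7362645 − (-2.6410465))/3 = -2.7680038
R(2,2) = (16·(-2.7698893) − (-2.7375696)) / 15 = -2.7720439
R(3,2) = (16·(-2.7680038) − (-2.7698893)) / 15 = -2.7678781
R(3,3) = (64·(-2.7678781) − (-2.7720439)) / 63 = -2.7678120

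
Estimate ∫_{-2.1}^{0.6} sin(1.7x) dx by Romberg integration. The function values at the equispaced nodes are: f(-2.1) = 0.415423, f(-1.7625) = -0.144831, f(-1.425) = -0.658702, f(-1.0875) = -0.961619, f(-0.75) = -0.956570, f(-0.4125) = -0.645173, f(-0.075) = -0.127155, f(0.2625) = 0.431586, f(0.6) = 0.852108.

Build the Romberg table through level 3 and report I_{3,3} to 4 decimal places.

-0.8430

I_{0,0} (trapezoid, 1 panel, h=2.7000): 1.711167
I_{1,0} (trapezoid, 2 panels, h=1.3500): -0.435786
I_{2,0} (trapezoid, 4 panels, h=0.6750): -0.748347
I_{3,0} (trapezoid, 8 panels, h=0.3375): -0.819686
I_{1,1} = -0.435786 + (-0.435786 − 1.711167)/3 = -1.151437
I_{2,1} = -0.748347 + (-0.748347 − (-0.435786))/3 = -0.852534
I_{3,1} = -0.819686 + (-0.819686 − (-0.748347))/3 = -0.843466
I_{2,2} = -0.852534 + (-0.852534 − (-1.151437))/15 = -0.832607
I_{3,2} = -0.843466 + (-0.843466 − (-0.852534))/15 = -0.842861
I_{3,3} = -0.842861 + (-0.842861 − (-0.832607))/63 = -0.843024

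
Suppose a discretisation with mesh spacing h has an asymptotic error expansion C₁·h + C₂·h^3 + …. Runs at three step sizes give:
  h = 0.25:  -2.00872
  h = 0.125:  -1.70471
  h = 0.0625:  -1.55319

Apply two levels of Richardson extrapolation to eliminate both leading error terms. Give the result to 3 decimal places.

First eliminate the h term (factor 2^1 = 2):
  B₁ = (2·(-1.70471) − (-2.00872))/1 = -1.40070
  B₂ = (2·(-1.55319) − (-1.70471))/1 = -1.40167
Then eliminate the h^3 term (factor 2^3 = 8):
  (8·(-1.40167) − (-1.40070))/7 = -1.40181

-1.402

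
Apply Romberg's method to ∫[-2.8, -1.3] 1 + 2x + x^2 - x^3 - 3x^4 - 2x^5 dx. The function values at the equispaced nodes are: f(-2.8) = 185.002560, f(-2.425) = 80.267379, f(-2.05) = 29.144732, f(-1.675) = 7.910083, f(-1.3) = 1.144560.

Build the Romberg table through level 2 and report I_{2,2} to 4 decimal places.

I_{0,0} (trapezoid, 1 panel, h=1.5000): 139.610340
I_{1,0} (trapezoid, 2 panels, h=0.7500): 91.663719
I_{2,0} (trapezoid, 4 panels, h=0.3750): 78.898408
I_{1,1} = 91.663719 + (91.663719 − 139.610340)/3 = 75.681512
I_{2,1} = 78.898408 + (78.898408 − 91.663719)/3 = 74.643304
I_{2,2} = 74.643304 + (74.643304 − 75.681512)/15 = 74.574090

74.5741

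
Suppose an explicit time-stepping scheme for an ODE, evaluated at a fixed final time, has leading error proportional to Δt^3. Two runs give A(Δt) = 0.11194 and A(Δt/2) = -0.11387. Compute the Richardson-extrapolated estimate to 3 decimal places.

-0.146

The leading error scales as Δt^3; refining by a factor of 2 reduces it by 2^3 = 8.
Extrapolated value = (8·A(Δt/2) − A(Δt)) / (8 − 1)
= (8·(-0.11387) − 0.11194) / 7
= -1.02290 / 7 = -0.14613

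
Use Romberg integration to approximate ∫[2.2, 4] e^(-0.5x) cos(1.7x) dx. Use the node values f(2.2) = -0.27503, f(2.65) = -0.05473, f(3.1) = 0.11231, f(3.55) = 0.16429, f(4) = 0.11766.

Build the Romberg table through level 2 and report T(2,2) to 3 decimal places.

T(0,0) (trapezoid, 1 panel, h=1.8000): -0.14163
T(1,0) (trapezoid, 2 panels, h=0.9000): 0.03026
T(2,0) (trapezoid, 4 panels, h=0.4500): 0.06443
T(1,1) = 0.03026 + (0.03026 − (-0.14163))/3 = 0.08756
T(2,1) = 0.06443 + (0.06443 − 0.03026)/3 = 0.07582
T(2,2) = 0.07582 + (0.07582 − 0.08756)/15 = 0.07504

0.075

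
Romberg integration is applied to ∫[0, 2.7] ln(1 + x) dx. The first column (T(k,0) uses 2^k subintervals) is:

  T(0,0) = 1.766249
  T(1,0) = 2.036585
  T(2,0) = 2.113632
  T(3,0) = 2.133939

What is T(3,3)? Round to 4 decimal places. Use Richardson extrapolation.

T(1,1) = (4·2.036585 − 1.766249) / 3 = 2.126697
T(2,1) = (4·2.113632 − 2.036585) / 3 = 2.139314
T(3,1) = (4·2.133939 − 2.113632) / 3 = 2.140708
T(2,2) = 2.139314 + (2.139314 − 2.126697)/15 = 2.140155
T(3,2) = 2.140708 + (2.140708 − 2.139314)/15 = 2.140801
T(3,3) = (64·2.140801 − 2.140155) / 63 = 2.140811

2.1408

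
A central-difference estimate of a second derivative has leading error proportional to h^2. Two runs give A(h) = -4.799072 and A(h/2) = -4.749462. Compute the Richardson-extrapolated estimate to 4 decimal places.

The leading error scales as h^2; refining by a factor of 2 reduces it by 2^2 = 4.
Extrapolated value = (4·A(h/2) − A(h)) / (4 − 1)
= (4·(-4.749462) − (-4.799072)) / 3
= -14.198776 / 3 = -4.732925

-4.7329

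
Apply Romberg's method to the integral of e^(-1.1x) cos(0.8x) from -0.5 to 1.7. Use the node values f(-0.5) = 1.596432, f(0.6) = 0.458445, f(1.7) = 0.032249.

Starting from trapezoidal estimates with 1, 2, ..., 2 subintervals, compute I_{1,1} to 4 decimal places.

I_{0,0} (trapezoid, 1 panel, h=2.2000): 1.791549
I_{1,0} (trapezoid, 2 panels, h=1.1000): 1.400064
I_{1,1} = 1.400064 + (1.400064 − 1.791549)/3 = 1.269569

1.2696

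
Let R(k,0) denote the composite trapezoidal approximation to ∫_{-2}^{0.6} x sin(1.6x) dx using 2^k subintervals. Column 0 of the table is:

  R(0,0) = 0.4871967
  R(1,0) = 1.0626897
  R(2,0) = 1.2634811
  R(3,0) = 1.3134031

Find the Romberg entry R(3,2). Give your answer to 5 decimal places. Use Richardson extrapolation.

1.33002

Richardson extrapolation on the trapezoidal column (denominator 4−1=3):
R(2,1) = (4·1.2634811 − 1.0626897) / 3 = 1.3304116
R(3,1) = 1.3134031 + (1.3134031 − 1.2634811)/3 = 1.3300438
R(3,2) = (16·1.3300438 − 1.3304116) / 15 = 1.3300193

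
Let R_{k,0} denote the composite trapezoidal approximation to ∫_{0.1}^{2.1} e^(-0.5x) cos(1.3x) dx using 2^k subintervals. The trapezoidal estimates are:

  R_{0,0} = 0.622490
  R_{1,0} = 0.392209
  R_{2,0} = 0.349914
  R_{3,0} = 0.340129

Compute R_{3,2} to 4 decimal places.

Richardson extrapolation on the trapezoidal column (denominator 4−1=3):
R_{2,1} = (4·0.349914 − 0.392209) / 3 = 0.335816
R_{3,1} = 0.340129 + (0.340129 − 0.349914)/3 = 0.336867
R_{3,2} = 0.336867 + (0.336867 − 0.335816)/15 = 0.336937

0.3369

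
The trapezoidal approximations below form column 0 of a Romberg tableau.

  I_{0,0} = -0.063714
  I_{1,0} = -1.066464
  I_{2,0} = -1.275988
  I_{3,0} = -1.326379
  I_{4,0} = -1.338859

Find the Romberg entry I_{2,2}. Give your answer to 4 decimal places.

-1.3422

Richardson extrapolation on the trapezoidal column (denominator 4−1=3):
I_{1,1} = -1.066464 + (-1.066464 − (-0.063714))/3 = -1.400714
I_{2,1} = (4·(-1.275988) − (-1.066464)) / 3 = -1.345829
I_{2,2} = (16·(-1.345829) − (-1.400714)) / 15 = -1.342170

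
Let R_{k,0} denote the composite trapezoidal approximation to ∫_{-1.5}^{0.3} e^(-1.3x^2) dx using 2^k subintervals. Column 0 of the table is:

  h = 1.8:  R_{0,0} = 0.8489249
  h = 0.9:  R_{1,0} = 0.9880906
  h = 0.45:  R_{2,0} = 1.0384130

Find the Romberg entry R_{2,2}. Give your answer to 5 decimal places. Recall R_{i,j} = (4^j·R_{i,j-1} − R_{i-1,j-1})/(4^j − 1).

1.05657

Richardson extrapolation on the trapezoidal column (denominator 4−1=3):
R_{1,1} = (4·0.9880906 − 0.8489249) / 3 = 1.0344792
R_{2,1} = 1.0384130 + (1.0384130 − 0.9880906)/3 = 1.0551871
R_{2,2} = (16·1.0551871 − 1.0344792) / 15 = 1.0565676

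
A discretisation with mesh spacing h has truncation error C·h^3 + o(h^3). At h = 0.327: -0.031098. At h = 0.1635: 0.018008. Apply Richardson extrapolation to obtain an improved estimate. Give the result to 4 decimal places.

0.0250

The leading error scales as h^3; refining by a factor of 2 reduces it by 2^3 = 8.
Extrapolated value = (8·A(h/2) − A(h)) / (8 − 1)
= (8·0.018008 − (-0.031098)) / 7
= 0.175162 / 7 = 0.025023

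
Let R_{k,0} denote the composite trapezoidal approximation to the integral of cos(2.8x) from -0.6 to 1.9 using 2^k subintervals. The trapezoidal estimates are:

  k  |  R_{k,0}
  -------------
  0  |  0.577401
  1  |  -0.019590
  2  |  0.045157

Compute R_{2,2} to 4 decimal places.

0.0858

R_{1,1} = (4·(-0.019590) − 0.577401) / 3 = -0.218587
R_{2,1} = (4·0.045157 − (-0.019590)) / 3 = 0.066739
R_{2,2} = (16·0.066739 − (-0.218587)) / 15 = 0.085761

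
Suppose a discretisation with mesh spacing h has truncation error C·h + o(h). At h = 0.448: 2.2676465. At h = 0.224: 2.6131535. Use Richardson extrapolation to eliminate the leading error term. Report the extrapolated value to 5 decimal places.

2.95866

The leading error scales as h; refining by a factor of 2 reduces it by 2^1 = 2.
Extrapolated value = (2·A(h/2) − A(h)) / (2 − 1)
= (2·2.6131535 − 2.2676465) / 1
= 2.9586605 / 1 = 2.9586605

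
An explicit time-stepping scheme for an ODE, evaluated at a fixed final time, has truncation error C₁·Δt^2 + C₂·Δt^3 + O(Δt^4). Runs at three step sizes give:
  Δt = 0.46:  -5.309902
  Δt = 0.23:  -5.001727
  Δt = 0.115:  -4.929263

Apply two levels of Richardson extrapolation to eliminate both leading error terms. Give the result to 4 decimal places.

-4.9060

First eliminate the Δt^2 term (factor 2^2 = 4):
  B₁ = (4·(-5.001727) − (-5.309902))/3 = -4.899002
  B₂ = (4·(-4.929263) − (-5.001727))/3 = -4.905108
Then eliminate the Δt^3 term (factor 2^3 = 8):
  (8·(-4.905108) − (-4.899002))/7 = -4.905980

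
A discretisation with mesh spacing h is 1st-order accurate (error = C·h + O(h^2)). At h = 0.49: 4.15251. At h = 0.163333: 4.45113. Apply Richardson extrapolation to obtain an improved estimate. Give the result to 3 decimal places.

4.600

The leading error scales as h; refining by a factor of 3 reduces it by 3^1 = 3.
Extrapolated value = (3·A(h/3) − A(h)) / (3 − 1)
= (3·4.45113 − 4.15251) / 2
= 9.20088 / 2 = 4.60044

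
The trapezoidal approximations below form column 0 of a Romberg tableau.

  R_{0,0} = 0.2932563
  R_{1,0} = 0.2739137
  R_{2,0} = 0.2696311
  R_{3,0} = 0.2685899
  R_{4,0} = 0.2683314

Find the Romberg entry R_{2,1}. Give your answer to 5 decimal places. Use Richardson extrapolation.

R_{2,1} = (4·0.2696311 − 0.2739137) / 3 = 0.2682036

0.26820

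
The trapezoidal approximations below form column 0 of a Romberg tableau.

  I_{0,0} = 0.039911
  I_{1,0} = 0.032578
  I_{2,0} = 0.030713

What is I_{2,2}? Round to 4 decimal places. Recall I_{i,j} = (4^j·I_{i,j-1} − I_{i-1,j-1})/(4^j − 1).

0.0301

Richardson extrapolation on the trapezoidal column (denominator 4−1=3):
I_{1,1} = 0.032578 + (0.032578 − 0.039911)/3 = 0.030134
I_{2,1} = 0.030713 + (0.030713 − 0.032578)/3 = 0.030091
I_{2,2} = (16·0.030091 − 0.030134) / 15 = 0.030088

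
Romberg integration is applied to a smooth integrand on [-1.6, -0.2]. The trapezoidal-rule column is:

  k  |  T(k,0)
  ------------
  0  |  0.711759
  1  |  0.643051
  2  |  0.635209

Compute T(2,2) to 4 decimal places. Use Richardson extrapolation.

T(1,1) = 0.643051 + (0.643051 − 0.711759)/3 = 0.620148
T(2,1) = 0.635209 + (0.635209 − 0.643051)/3 = 0.632595
T(2,2) = (16·0.632595 − 0.620148) / 15 = 0.633425

0.6334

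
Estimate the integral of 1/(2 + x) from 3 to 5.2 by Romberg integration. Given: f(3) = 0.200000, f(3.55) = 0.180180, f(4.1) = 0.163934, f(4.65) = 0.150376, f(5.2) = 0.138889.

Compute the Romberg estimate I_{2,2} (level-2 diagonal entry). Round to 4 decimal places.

0.3646

I_{0,0} (trapezoid, 1 panel, h=2.2000): 0.372778
I_{1,0} (trapezoid, 2 panels, h=1.1000): 0.366716
I_{2,0} (trapezoid, 4 panels, h=0.5500): 0.365164
I_{1,1} = 0.366716 + (0.366716 − 0.372778)/3 = 0.364695
I_{2,1} = 0.365164 + (0.365164 − 0.366716)/3 = 0.364647
I_{2,2} = 0.364647 + (0.364647 − 0.364695)/15 = 0.364644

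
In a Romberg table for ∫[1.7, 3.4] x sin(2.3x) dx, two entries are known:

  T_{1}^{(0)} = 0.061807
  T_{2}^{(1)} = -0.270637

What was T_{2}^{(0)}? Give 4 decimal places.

-0.1875

From T_{2}^{(1)} = (4·T_{2}^{(0)} − T_{1}^{(0)})/3, solve for T_{2}^{(0)}:
4·T_{2}^{(0)} = 3·(-0.270637) + 0.061807 = -0.750104
T_{2}^{(0)} = -0.187526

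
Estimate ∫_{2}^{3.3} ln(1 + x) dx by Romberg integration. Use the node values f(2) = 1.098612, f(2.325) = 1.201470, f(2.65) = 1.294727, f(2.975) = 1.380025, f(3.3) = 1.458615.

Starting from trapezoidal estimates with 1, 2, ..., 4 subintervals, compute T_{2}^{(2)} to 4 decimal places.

1.6762

T_{0}^{(0)} (trapezoid, 1 panel, h=1.3000): 1.662198
T_{1}^{(0)} (trapezoid, 2 panels, h=0.6500): 1.672671
T_{2}^{(0)} (trapezoid, 4 panels, h=0.3250): 1.675322
T_{1}^{(1)} = 1.672671 + (1.672671 − 1.662198)/3 = 1.676162
T_{2}^{(1)} = 1.675322 + (1.675322 − 1.672671)/3 = 1.676206
T_{2}^{(2)} = 1.676206 + (1.676206 − 1.676162)/15 = 1.676209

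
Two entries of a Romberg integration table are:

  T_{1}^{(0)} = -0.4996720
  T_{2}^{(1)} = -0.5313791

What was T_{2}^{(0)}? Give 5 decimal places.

-0.52345

From T_{2}^{(1)} = (4·T_{2}^{(0)} − T_{1}^{(0)})/3, solve for T_{2}^{(0)}:
4·T_{2}^{(0)} = 3·(-0.5313791) + (-0.4996720) = -2.0938093
T_{2}^{(0)} = -0.5234523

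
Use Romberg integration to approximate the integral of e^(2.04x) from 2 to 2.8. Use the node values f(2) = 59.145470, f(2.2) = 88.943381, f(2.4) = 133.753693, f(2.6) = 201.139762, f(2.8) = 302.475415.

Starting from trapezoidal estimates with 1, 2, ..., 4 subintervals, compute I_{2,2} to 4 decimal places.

I_{0,0} (trapezoid, 1 panel, h=0.8000): 144.648354
I_{1,0} (trapezoid, 2 panels, h=0.4000): 125.825654
I_{2,0} (trapezoid, 4 panels, h=0.2000): 120.929456
I_{1,1} = 125.825654 + (125.825654 − 144.648354)/3 = 119.551421
I_{2,1} = 120.929456 + (120.929456 − 125.825654)/3 = 119.297390
I_{2,2} = 119.297390 + (119.297390 − 119.551421)/15 = 119.280455

119.2805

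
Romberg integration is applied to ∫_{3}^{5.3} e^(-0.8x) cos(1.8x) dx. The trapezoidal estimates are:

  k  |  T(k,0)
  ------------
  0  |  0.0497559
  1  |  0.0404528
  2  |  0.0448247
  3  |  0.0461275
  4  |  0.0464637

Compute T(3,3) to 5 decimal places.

0.04658

T(1,1) = 0.0404528 + (0.0404528 − 0.0497559)/3 = 0.0373518
T(2,1) = 0.0448247 + (0.0448247 − 0.0404528)/3 = 0.0462820
T(3,1) = 0.0461275 + (0.0461275 − 0.0448247)/3 = 0.0465618
T(2,2) = (16·0.0462820 − 0.0373518) / 15 = 0.0468773
T(3,2) = 0.0465618 + (0.0465618 − 0.0462820)/15 = 0.0465805
T(3,3) = 0.0465805 + (0.0465805 − 0.0468773)/63 = 0.0465758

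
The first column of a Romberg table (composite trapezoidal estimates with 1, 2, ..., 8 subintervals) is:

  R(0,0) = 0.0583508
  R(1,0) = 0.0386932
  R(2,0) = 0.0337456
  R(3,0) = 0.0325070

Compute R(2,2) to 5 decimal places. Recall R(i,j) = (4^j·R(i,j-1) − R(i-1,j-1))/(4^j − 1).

0.03209

Richardson extrapolation on the trapezoidal column (denominator 4−1=3):
R(1,1) = (4·0.0386932 − 0.0583508) / 3 = 0.0321407
R(2,1) = 0.0337456 + (0.0337456 − 0.0386932)/3 = 0.0320964
R(2,2) = 0.0320964 + (0.0320964 − 0.0321407)/15 = 0.0320934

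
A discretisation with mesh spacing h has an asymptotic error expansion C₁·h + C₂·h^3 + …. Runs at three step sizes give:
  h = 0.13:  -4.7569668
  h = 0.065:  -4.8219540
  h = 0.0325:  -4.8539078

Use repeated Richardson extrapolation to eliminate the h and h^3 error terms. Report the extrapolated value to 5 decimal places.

-4.88571

First eliminate the h term (factor 2^1 = 2):
  B₁ = (2·(-4.8219540) − (-4.7569668))/1 = -4.8869412
  B₂ = (2·(-4.8539078) − (-4.8219540))/1 = -4.8858616
Then eliminate the h^3 term (factor 2^3 = 8):
  (8·(-4.8858616) − (-4.8869412))/7 = -4.8857074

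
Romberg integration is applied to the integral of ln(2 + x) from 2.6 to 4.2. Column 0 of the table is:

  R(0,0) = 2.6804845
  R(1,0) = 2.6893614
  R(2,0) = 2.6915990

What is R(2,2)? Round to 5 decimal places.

R(1,1) = (4·2.6893614 − 2.6804845) / 3 = 2.6923204
R(2,1) = (4·2.6915990 − 2.6893614) / 3 = 2.6923449
R(2,2) = (16·2.6923449 − 2.6923204) / 15 = 2.6923465
(Column j=1 coincides with Simpson's rule on the same nodes.)

2.69235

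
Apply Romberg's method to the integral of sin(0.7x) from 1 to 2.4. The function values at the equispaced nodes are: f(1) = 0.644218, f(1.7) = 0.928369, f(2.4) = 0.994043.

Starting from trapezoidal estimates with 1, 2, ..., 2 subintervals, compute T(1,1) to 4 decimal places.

1.2487

T(0,0) (trapezoid, 1 panel, h=1.4000): 1.146783
T(1,0) (trapezoid, 2 panels, h=0.7000): 1.223250
T(1,1) = 1.223250 + (1.223250 − 1.146783)/3 = 1.248739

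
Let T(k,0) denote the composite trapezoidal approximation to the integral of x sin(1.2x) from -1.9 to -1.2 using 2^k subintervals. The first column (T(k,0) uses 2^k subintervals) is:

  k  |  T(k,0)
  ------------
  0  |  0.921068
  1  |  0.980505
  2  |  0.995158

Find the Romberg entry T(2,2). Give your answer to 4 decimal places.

Richardson extrapolation on the trapezoidal column (denominator 4−1=3):
T(1,1) = 0.980505 + (0.980505 − 0.921068)/3 = 1.000317
T(2,1) = (4·0.995158 − 0.980505) / 3 = 1.000042
T(2,2) = 1.000042 + (1.000042 − 1.000317)/15 = 1.000024

1.0000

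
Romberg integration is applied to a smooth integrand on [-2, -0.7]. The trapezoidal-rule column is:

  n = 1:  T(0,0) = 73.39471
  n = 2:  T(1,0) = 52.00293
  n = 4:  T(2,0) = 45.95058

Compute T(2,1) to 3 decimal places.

T(2,1) = (4·45.95058 − 52.00293) / 3 = 43.93313
(Column j=1 coincides with Simpson's rule on the same nodes.)

43.933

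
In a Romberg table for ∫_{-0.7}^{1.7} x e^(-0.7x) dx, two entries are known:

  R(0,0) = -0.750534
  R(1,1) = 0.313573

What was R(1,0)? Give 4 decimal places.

0.0475

From R(1,1) = (4·R(1,0) − R(0,0))/3, solve for R(1,0):
4·R(1,0) = 3·0.313573 + (-0.750534) = 0.190185
R(1,0) = 0.047546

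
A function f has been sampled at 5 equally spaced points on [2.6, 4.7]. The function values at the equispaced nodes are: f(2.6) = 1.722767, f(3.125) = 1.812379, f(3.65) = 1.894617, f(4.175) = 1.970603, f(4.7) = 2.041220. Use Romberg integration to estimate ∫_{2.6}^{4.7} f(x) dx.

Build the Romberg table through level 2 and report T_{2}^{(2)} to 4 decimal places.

T_{0}^{(0)} (trapezoid, 1 panel, h=2.1000): 3.952186
T_{1}^{(0)} (trapezoid, 2 panels, h=1.0500): 3.965441
T_{2}^{(0)} (trapezoid, 4 panels, h=0.5250): 3.968786
T_{1}^{(1)} = 3.965441 + (3.965441 − 3.952186)/3 = 3.969859
T_{2}^{(1)} = 3.968786 + (3.968786 − 3.965441)/3 = 3.969901
T_{2}^{(2)} = 3.969901 + (3.969901 − 3.969859)/15 = 3.969904

3.9699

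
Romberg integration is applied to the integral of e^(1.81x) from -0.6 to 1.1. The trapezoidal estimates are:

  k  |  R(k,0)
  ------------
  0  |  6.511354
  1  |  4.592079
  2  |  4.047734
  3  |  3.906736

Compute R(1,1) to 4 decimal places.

Richardson extrapolation on the trapezoidal column (denominator 4−1=3):
R(1,1) = 4.592079 + (4.592079 − 6.511354)/3 = 3.952321

3.9523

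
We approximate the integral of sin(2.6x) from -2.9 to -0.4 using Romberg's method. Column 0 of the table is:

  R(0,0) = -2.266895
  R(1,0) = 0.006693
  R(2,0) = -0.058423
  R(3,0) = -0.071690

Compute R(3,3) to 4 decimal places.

Richardson extrapolation on the trapezoidal column (denominator 4−1=3):
R(1,1) = 0.006693 + (0.006693 − (-2.266895))/3 = 0.764556
R(2,1) = (4·(-0.058423) − 0.006693) / 3 = -0.080128
R(3,1) = (4·(-0.071690) − (-0.058423)) / 3 = -0.076112
R(2,2) = (16·(-0.080128) − 0.764556) / 15 = -0.136440
R(3,2) = -0.076112 + (-0.076112 − (-0.080128))/15 = -0.075844
R(3,3) = -0.075844 + (-0.075844 − (-0.136440))/63 = -0.074882

-0.0749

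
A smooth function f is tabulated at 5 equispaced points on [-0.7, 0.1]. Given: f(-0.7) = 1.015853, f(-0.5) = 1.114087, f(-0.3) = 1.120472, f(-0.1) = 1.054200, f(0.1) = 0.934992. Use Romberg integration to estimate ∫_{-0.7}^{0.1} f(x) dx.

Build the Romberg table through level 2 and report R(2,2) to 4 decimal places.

R(0,0) (trapezoid, 1 panel, h=0.8000): 0.780338
R(1,0) (trapezoid, 2 panels, h=0.4000): 0.838358
R(2,0) (trapezoid, 4 panels, h=0.2000): 0.852836
R(1,1) = 0.838358 + (0.838358 − 0.780338)/3 = 0.857698
R(2,1) = 0.852836 + (0.852836 − 0.838358)/3 = 0.857662
R(2,2) = 0.857662 + (0.857662 − 0.857698)/15 = 0.857660

0.8577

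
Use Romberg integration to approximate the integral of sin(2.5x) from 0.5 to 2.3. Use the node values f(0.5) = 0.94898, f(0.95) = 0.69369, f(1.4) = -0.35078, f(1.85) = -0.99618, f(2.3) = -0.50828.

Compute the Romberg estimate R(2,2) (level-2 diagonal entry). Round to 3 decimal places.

R(0,0) (trapezoid, 1 panel, h=1.8000): 0.39663
R(1,0) (trapezoid, 2 panels, h=0.9000): -0.11739
R(2,0) (trapezoid, 4 panels, h=0.4500): -0.19481
R(1,1) = -0.11739 + (-0.11739 − 0.39663)/3 = -0.28873
R(2,1) = -0.19481 + (-0.19481 − (-0.11739))/3 = -0.22062
R(2,2) = -0.22062 + (-0.22062 − (-0.28873))/15 = -0.21608

-0.216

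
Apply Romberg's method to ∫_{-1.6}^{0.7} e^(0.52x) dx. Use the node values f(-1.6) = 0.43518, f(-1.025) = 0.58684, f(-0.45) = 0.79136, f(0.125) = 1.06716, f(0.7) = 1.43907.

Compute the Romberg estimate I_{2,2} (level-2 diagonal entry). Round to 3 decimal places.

I_{0,0} (trapezoid, 1 panel, h=2.3000): 2.15539
I_{1,0} (trapezoid, 2 panels, h=1.1500): 1.98776
I_{2,0} (trapezoid, 4 panels, h=0.5750): 1.94493
I_{1,1} = 1.98776 + (1.98776 − 2.15539)/3 = 1.93188
I_{2,1} = 1.94493 + (1.94493 − 1.98776)/3 = 1.93065
I_{2,2} = 1.93065 + (1.93065 − 1.93188)/15 = 1.93057

1.931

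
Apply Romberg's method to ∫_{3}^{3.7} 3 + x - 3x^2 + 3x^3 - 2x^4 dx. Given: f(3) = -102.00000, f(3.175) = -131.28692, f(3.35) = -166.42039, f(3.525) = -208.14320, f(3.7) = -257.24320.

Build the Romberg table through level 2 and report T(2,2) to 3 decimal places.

T(0,0) (trapezoid, 1 panel, h=0.7000): -125.73512
T(1,0) (trapezoid, 2 panels, h=0.3500): -121.11470
T(2,0) (trapezoid, 4 panels, h=0.1750): -119.95762
T(1,1) = -121.11470 + (-121.11470 − (-125.73512))/3 = -119.57456
T(2,1) = -119.95762 + (-119.95762 − (-121.11470))/3 = -119.57193
T(2,2) = -119.57193 + (-119.57193 − (-119.57456))/15 = -119.57175

-119.572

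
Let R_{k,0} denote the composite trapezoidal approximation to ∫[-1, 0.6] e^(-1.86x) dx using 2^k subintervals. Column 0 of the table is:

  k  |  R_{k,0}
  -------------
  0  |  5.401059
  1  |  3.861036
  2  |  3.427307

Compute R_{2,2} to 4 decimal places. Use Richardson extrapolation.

3.2784

R_{1,1} = 3.861036 + (3.861036 − 5.401059)/3 = 3.347695
R_{2,1} = (4·3.427307 − 3.861036) / 3 = 3.282731
R_{2,2} = 3.282731 + (3.282731 − 3.347695)/15 = 3.278400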